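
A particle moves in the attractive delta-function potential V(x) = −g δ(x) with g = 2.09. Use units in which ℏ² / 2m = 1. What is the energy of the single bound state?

The bound state is ψ(x) = √κ e^{−κ|x|}. The derivative jump ψ'(0⁺) − ψ'(0⁻) = −(2mg/ℏ²)ψ(0) fixes κ = mg/ℏ² = 1.045.
Then E = −ℏ²κ²/(2m) = −mg²/(2ℏ²) = -1.092.

E = -1.09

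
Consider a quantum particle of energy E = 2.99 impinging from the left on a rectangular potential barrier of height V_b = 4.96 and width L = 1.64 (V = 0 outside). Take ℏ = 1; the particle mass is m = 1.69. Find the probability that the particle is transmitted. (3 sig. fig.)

T = 0.000808

Since E < V_b the interior solution is evanescent with decay constant κ = √(2m(V_b − E))/ℏ = 2.580.
κL = 4.232, sinh(κL) = 34.42.
Matching ψ, ψ′ at both faces gives T = [1 + V_b² sinh²(κL) / (4E(V_b − E))]⁻¹ = 1/1238 = 0.000808.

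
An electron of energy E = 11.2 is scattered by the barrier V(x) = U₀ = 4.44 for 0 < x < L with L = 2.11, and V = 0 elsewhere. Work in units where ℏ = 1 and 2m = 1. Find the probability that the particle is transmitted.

T = 0.968

Above the barrier the interior wavenumber is k₂ = √(2m(E − U₀))/ℏ = 2.600, giving phase k₂L = 5.486.
T = [1 + U₀² sin²(k₂L) / (4E(E − U₀))]⁻¹ = 1/1.033 = 0.968.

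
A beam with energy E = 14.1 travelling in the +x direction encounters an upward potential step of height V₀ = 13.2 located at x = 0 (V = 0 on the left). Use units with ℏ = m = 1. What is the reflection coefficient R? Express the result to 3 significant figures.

R = 0.356

The wavenumbers are k₁ = √(2mE)/ℏ = 5.310 on the left and k₂ = √(2m(E − V₀))/ℏ = 1.342 on the right.
Continuity of ψ and ψ′ at the step yields the reflection amplitude r = (k₁ − k₂)/(k₁ + k₂) = 0.5966; thus R = |r|² = 0.3560, T = 0.6440.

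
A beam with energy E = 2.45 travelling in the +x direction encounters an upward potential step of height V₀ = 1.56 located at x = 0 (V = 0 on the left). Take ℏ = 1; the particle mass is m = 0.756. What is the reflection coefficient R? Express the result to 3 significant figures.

On each side the TISE gives plane waves with k = √(2m(E − V))/ℏ: k₁ = √(2·0.756·2.45) = 1.925, k₂ = √(2·0.756·0.89) = 1.160.
Matching ψ and ψ′ at x = 0 gives r = (k₁ − k₂)/(k₁ + k₂), so R = r² = 0.06145 and T = 1 − R = 0.9386.

R = 0.0614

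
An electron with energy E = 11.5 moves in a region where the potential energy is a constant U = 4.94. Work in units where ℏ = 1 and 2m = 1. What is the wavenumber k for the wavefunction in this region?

With E > U the solution is oscillatory, ψ ∝ e^{±ikx} with k = √(2m(E − U))/ℏ.
k = √(2 × 0.5 × 6.56) = 2.561.

k = 2.56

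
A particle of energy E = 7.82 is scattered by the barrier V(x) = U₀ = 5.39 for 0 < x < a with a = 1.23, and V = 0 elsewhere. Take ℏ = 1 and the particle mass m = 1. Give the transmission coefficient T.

T = 0.938

E > U₀: inside the barrier k₂ = √(2m(E − U₀))/ℏ = 2.205, k₂a = 2.712.
Matching at both interfaces gives T⁻¹ = 1 + U₀² sin²(k₂a) / [4E(E − U₀)] = 1.066, hence T = 0.938.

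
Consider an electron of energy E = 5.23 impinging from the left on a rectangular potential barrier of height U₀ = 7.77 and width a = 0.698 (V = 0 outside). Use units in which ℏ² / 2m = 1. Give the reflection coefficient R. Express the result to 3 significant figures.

R = 0.676

E < U₀: inside the barrier ψ ∝ e^{±κx} with κ = √(2m(U₀ − E))/ℏ = 1.594.
κa = 1.112, sinh(κa) = 1.356.
Matching ψ, ψ′ at both faces gives T = [1 + U₀² sinh²(κa) / (4E(U₀ − E))]⁻¹ = 1/3.091 = 0.324.
R = 1 − T = 0.676.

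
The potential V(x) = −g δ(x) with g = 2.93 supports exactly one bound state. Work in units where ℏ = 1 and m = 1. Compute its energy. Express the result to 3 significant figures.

For x ≠ 0 the bound state is ψ ∝ e^{−κ|x|}; integrating the TISE across the delta gives the cusp condition 2κ = 2mg/ℏ², so κ = 2.930.
Then E = −ℏ²κ²/(2m) = −mg²/(2ℏ²) = -4.292.

E = -4.29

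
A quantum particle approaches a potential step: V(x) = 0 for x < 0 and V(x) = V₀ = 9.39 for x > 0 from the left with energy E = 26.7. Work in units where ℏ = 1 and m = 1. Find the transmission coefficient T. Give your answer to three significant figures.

On each side the TISE gives plane waves with k = √(2m(E − V))/ℏ: k₁ = √(2·1·26.7) = 7.308, k₂ = √(2·1·17.31) = 5.884.
Continuity of ψ and ψ′ at the step yields the reflection amplitude r = (k₁ − k₂)/(k₁ + k₂) = 0.1079; thus R = |r|² = 0.01165, T = 0.9884.

T = 0.988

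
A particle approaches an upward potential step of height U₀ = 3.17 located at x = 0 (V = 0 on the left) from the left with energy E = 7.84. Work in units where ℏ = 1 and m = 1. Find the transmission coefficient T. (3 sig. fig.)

The wavenumbers are k₁ = √(2mE)/ℏ = 3.960 on the left and k₂ = √(2m(E − U₀))/ℏ = 3.056 on the right.
Continuity of ψ and ψ′ at the step yields the reflection amplitude r = (k₁ − k₂)/(k₁ + k₂) = 0.1288; thus R = |r|² = 0.01659, T = 0.9834.

T = 0.983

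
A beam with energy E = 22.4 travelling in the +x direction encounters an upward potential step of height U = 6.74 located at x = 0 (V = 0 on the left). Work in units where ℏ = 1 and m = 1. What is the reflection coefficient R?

R = 0.00797

On each side the TISE gives plane waves with k = √(2m(E − V))/ℏ: k₁ = √(2·1·22.4) = 6.693, k₂ = √(2·1·15.66) = 5.596.
Continuity of ψ and ψ′ at the step yields the reflection amplitude r = (k₁ − k₂)/(k₁ + k₂) = 0.08925; thus R = |r|² = 0.007966, T = 0.9920.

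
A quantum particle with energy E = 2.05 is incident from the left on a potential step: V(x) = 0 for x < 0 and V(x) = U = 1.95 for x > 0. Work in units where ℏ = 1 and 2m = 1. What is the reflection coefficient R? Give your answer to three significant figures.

R = 0.407

The wavenumbers are k₁ = √(2mE)/ℏ = 1.432 on the left and k₂ = √(2m(E − U))/ℏ = 0.3162 on the right.
Continuity of ψ and ψ′ at the step yields the reflection amplitude r = (k₁ − k₂)/(k₁ + k₂) = 0.6382; thus R = |r|² = 0.4073, T = 0.5927.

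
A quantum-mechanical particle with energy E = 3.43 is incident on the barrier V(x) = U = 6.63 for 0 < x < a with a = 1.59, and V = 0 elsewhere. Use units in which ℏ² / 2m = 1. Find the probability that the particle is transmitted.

Since E < U the interior solution is evanescent with decay constant κ = √(2m(U − E))/ℏ = 1.789.
κa = 2.844, sinh(κa) = 8.565.
Matching ψ, ψ′ at both faces gives T = [1 + U² sinh²(κa) / (4E(U − E))]⁻¹ = 1/74.46 = 0.0134.

T = 0.0134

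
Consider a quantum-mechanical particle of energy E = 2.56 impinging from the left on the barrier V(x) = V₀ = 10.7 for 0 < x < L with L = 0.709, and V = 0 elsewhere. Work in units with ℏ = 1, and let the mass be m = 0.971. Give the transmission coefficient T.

Since E < V₀ the interior solution is evanescent with decay constant κ = √(2m(V₀ − E))/ℏ = 3.976.
κL = 2.819, sinh(κL) = 8.350.
The exact tunnelling result is T⁻¹ = 1 + V₀² sinh²(κL) / [4E(V₀ − E)] = 96.76, so T = 0.0103.

T = 0.0103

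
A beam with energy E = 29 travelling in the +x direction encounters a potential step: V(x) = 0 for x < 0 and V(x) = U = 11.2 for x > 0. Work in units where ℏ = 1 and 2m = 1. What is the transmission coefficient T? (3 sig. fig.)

The wavenumbers are k₁ = √(2mE)/ℏ = 5.385 on the left and k₂ = √(2m(E − U))/ℏ = 4.219 on the right.
Matching ψ and ψ′ at x = 0 gives r = (k₁ − k₂)/(k₁ + k₂), so R = r² = 0.01474 and T = 1 − R = 0.9853.

T = 0.985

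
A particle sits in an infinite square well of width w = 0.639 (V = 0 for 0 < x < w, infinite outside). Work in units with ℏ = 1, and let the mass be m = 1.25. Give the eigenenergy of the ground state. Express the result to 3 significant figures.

E = 9.67

The infinite-well eigenfunctions ψ_n = √(2/w) sin(nπx/w) vanish at both walls, giving E_n = n²π²ℏ²/(2mw²).
E_1 = 1² × π² / (2 × 1.25 × 0.639²) = 9.668.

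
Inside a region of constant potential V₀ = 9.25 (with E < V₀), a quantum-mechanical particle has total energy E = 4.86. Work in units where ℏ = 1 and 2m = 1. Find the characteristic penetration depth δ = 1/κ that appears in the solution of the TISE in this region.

δ = 0.477

Since E < V₀ the TISE in this region is ψ'' = κ²ψ with κ = √(2m(V₀ − E))/ℏ.
κ = √(2 × 0.5 × 4.39) = 2.095. The penetration depth is δ = 1/κ = 0.477.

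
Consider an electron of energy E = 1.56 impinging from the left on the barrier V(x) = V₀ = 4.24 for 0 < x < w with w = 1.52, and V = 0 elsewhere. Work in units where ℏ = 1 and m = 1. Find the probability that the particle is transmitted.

T = 0.00326

E < V₀: inside the barrier ψ ∝ e^{±κx} with κ = √(2m(V₀ − E))/ℏ = 2.315.
κw = 3.519, sinh(κw) = 16.86.
Matching ψ, ψ′ at both faces gives T = [1 + V₀² sinh²(κw) / (4E(V₀ − E))]⁻¹ = 1/306.6 = 0.00326.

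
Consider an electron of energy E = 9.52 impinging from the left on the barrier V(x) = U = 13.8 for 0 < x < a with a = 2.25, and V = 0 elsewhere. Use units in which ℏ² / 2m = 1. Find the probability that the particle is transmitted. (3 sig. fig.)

T = 0.000310

Since E < U the interior solution is evanescent with decay constant κ = √(2m(U − E))/ℏ = 2.069.
κa = 4.655, sinh(κa) = 52.54.
The exact tunnelling result is T⁻¹ = 1 + U² sinh²(κa) / [4E(U − E)] = 3227, so T = 0.000310.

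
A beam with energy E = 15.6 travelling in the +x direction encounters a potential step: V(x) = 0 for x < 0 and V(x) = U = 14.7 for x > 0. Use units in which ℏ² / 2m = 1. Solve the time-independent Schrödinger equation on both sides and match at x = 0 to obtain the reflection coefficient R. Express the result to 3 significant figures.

The wavenumbers are k₁ = √(2mE)/ℏ = 3.950 on the left and k₂ = √(2m(E − U))/ℏ = 0.9487 on the right.
Matching ψ and ψ′ at x = 0 gives r = (k₁ − k₂)/(k₁ + k₂), so R = r² = 0.3753 and T = 1 − R = 0.6247.

R = 0.375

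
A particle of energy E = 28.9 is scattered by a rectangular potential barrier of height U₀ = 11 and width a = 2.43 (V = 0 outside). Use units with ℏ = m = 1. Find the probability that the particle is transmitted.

E > U₀: inside the barrier k₂ = √(2m(E − U₀))/ℏ = 5.983, k₂a = 14.54.
T = [1 + U₀² sin²(k₂a) / (4E(E − U₀))]⁻¹ = 1/1.050 = 0.953.

T = 0.953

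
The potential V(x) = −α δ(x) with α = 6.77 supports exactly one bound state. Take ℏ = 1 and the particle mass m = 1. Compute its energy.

E = -22.9

For x ≠ 0 the bound state is ψ ∝ e^{−κ|x|}; integrating the TISE across the delta gives the cusp condition 2κ = 2mα/ℏ², so κ = 6.770.
Then E = −ℏ²κ²/(2m) = −mα²/(2ℏ²) = -22.92.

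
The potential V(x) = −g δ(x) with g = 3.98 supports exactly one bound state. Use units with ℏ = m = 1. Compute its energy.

E = -7.92

For x ≠ 0 the bound state is ψ ∝ e^{−κ|x|}; integrating the TISE across the delta gives the cusp condition 2κ = 2mg/ℏ², so κ = 3.980.
Then E = −ℏ²κ²/(2m) = −mg²/(2ℏ²) = -7.920.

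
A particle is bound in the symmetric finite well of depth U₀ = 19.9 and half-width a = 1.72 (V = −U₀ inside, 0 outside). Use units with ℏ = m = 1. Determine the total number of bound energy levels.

N = 7

The dimensionless depth is z₀ = a√(2mU₀)/ℏ = 1.72 × √(39.80) = 10.85.
The even/odd transcendental equations gain one root per π/2 in z₀, giving N = 1 + ⌊2z₀/π⌋ = 1 + ⌊6.908⌋ = 7.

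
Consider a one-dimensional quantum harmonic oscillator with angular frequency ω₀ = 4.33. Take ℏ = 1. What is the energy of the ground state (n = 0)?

The oscillator eigenvalues are E_n = ℏω₀(n + ½), so E_0 = 4.33 × 0.5 = 2.165.

E = 2.17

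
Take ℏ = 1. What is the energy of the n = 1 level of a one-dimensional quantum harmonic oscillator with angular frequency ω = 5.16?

E = 7.74

The oscillator eigenvalues are E_n = ℏω(n + ½), so E_1 = 5.16 × 1.5 = 7.740.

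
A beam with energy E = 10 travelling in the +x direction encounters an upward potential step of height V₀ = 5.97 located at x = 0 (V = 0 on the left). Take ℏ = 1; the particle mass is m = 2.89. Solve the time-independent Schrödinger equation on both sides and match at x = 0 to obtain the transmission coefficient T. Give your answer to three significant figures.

The wavenumbers are k₁ = √(2mE)/ℏ = 7.603 on the left and k₂ = √(2m(E − V₀))/ℏ = 4.826 on the right.
Matching ψ and ψ′ at x = 0 gives r = (k₁ − k₂)/(k₁ + k₂), so R = r² = 0.04990 and T = 1 − R = 0.9501.

T = 0.950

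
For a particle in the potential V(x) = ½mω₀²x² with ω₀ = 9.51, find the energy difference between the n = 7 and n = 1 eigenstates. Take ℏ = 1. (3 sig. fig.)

E_n = ℏω₀(n + ½), so ΔE = (7 − 1) ℏω₀ = 6 × 9.51 = 57.06.

ΔE = 57.1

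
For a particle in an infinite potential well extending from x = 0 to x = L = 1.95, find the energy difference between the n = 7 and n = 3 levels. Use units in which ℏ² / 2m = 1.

ΔE = 104

E_n = n²π²ℏ²/(2mL²), so ΔE = (7² − 3²) π²ℏ²/(2mL²).
ΔE = 40 × π² / (2 × 0.5 × 1.95²) = 103.8.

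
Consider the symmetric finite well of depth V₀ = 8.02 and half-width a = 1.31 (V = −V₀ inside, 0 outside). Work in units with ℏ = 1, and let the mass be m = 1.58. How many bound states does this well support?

Define the well-strength parameter z₀ = (a/ℏ)√(2mV₀) = 1.31 × √(2·1.58·8.02) = 6.595.
The even/odd transcendental equations gain one root per π/2 in z₀, giving N = 1 + ⌊2z₀/π⌋ = 1 + ⌊4.198⌋ = 5.

N = 5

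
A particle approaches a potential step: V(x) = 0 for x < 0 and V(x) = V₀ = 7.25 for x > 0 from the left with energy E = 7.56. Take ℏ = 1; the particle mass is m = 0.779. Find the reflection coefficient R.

R = 0.440

The wavenumbers are k₁ = √(2mE)/ℏ = 3.432 on the left and k₂ = √(2m(E − V₀))/ℏ = 0.6950 on the right.
Matching ψ and ψ′ at x = 0 gives r = (k₁ − k₂)/(k₁ + k₂), so R = r² = 0.4398 and T = 1 − R = 0.5602.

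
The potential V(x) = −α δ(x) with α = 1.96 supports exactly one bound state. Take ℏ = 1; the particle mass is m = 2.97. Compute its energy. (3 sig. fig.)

The bound state is ψ(x) = √κ e^{−κ|x|}. The derivative jump ψ'(0⁺) − ψ'(0⁻) = −(2mα/ℏ²)ψ(0) fixes κ = mα/ℏ² = 5.821.
Then E = −ℏ²κ²/(2m) = −mα²/(2ℏ²) = -5.705.

E = -5.70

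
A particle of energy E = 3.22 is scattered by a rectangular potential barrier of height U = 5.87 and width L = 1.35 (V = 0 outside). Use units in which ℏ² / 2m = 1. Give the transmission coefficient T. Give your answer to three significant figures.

E < U: inside the barrier ψ ∝ e^{±κx} with κ = √(2m(U − E))/ℏ = 1.628.
κL = 2.198, sinh(κL) = 4.446.
Matching ψ, ψ′ at both faces gives T = [1 + U² sinh²(κL) / (4E(U − E))]⁻¹ = 1/20.96 = 0.0477.

T = 0.0477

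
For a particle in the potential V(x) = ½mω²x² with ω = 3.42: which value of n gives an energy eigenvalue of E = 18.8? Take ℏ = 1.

n = 5

E_n = ℏω(n + ½) ⇒ n = E/(ℏω) − ½ = 18.8/3.42 − 0.5 = 4.997 → n = 5.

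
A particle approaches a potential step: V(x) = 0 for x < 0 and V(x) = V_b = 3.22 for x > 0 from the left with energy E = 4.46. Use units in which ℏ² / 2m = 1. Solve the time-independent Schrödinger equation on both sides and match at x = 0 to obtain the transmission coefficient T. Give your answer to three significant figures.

T = 0.904

The wavenumbers are k₁ = √(2mE)/ℏ = 2.112 on the left and k₂ = √(2m(E − V_b))/ℏ = 1.114 on the right.
Matching ψ and ψ′ at x = 0 gives r = (k₁ − k₂)/(k₁ + k₂), so R = r² = 0.09580 and T = 1 − R = 0.9042.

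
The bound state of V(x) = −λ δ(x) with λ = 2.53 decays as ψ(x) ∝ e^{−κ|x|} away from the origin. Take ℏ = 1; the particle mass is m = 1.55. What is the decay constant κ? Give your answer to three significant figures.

κ = 3.92

Integrate −(ℏ²/2m)ψ'' − λδ(x)ψ = Eψ from −ε to +ε: the ψ'' term gives ψ'(0⁺) − ψ'(0⁻) and the δ term gives −(2mλ/ℏ²)ψ(0).
With ψ ∝ e^{−κ|x|} this yields −2κ = −2mλ/ℏ², so κ = mλ/ℏ² = 3.922.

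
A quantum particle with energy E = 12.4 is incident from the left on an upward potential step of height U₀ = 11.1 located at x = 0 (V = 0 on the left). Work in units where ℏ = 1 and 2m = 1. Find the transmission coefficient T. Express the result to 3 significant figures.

T = 0.739

On each side the TISE gives plane waves with k = √(2m(E − V))/ℏ: k₁ = √(2·½·12.4) = 3.521, k₂ = √(2·½·1.3) = 1.140.
Continuity of ψ and ψ′ at the step yields the reflection amplitude r = (k₁ − k₂)/(k₁ + k₂) = 0.5108; thus R = |r|² = 0.2609, T = 0.7391.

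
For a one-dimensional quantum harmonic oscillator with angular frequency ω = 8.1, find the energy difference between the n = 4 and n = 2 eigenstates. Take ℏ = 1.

E_n = ℏω(n + ½), so ΔE = (4 − 2) ℏω = 2 × 8.1 = 16.20.

ΔE = 16.2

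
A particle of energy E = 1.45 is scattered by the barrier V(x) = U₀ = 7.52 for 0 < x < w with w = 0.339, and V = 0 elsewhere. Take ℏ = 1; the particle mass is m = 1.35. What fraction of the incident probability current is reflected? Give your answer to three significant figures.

Since E < U₀ the interior solution is evanescent with decay constant κ = √(2m(U₀ − E))/ℏ = 4.048.
κw = 1.372, sinh(κw) = 1.846.
The exact tunnelling result is T⁻¹ = 1 + U₀² sinh²(κw) / [4E(U₀ − E)] = 6.471, so T = 0.155.
R = 1 − T = 0.845.

R = 0.845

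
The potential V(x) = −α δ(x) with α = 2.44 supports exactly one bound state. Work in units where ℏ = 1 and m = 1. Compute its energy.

E = -2.98

The bound state is ψ(x) = √κ e^{−κ|x|}. The derivative jump ψ'(0⁺) − ψ'(0⁻) = −(2mα/ℏ²)ψ(0) fixes κ = mα/ℏ² = 2.440.
Then E = −ℏ²κ²/(2m) = −mα²/(2ℏ²) = -2.977.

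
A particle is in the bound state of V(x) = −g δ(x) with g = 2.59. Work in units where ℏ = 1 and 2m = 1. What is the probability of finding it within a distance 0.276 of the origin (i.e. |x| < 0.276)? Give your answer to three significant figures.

P = 0.511

The normalised bound state is ψ = √κ e^{−κ|x|} with κ = mg/ℏ² = 1.295.
P(|x| < d) = ∫_{−d}^{d} κ e^{−2κ|x|} dx = 1 − e^{−2κd} = 1 − e^{−0.7148} = 0.5107.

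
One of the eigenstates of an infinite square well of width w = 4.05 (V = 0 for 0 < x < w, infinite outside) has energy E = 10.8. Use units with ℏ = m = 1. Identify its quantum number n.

For an infinite well E_n = n²π²ℏ²/(2mw²), so n = (w/πℏ)√(2mE).
n = (4.05/π) × √(2 × 1 × 10.8) = 5.991 → n = 6.

n = 6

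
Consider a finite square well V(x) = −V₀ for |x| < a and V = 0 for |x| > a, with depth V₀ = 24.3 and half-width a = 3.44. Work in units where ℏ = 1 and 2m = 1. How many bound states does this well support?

The dimensionless depth is z₀ = a√(2mV₀)/ℏ = 3.44 × √(24.30) = 16.96.
The even/odd transcendental equations gain one root per π/2 in z₀, giving N = 1 + ⌊2z₀/π⌋ = 1 + ⌊10.80⌋ = 11.

N = 11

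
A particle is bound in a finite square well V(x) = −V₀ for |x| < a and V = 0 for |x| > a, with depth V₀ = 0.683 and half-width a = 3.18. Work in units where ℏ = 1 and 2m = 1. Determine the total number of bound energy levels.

Define the well-strength parameter z₀ = (a/ℏ)√(2mV₀) = 3.18 × √(2·0.5·0.683) = 2.628.
A new bound state (alternating even/odd) appears each time z₀ passes a multiple of π/2, so N = ⌊2z₀/π⌋ + 1 = ⌊1.673⌋ + 1 = 2.

N = 2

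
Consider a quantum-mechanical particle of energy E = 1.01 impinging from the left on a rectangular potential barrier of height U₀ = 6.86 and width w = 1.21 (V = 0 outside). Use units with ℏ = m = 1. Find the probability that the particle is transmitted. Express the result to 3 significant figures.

T = 0.000511

E < U₀: inside the barrier ψ ∝ e^{±κx} with κ = √(2m(U₀ − E))/ℏ = 3.421.
κw = 4.139, sinh(κw) = 31.36.
Matching ψ, ψ′ at both faces gives T = [1 + U₀² sinh²(κw) / (4E(U₀ − E))]⁻¹ = 1/1959 = 0.000511.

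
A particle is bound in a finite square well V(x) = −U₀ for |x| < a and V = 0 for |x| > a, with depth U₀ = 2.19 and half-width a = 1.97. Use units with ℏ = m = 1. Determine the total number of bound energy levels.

N = 3

Define the well-strength parameter z₀ = (a/ℏ)√(2mU₀) = 1.97 × √(2·1·2.19) = 4.123.
The even/odd transcendental equations gain one root per π/2 in z₀, giving N = 1 + ⌊2z₀/π⌋ = 1 + ⌊2.625⌋ = 3.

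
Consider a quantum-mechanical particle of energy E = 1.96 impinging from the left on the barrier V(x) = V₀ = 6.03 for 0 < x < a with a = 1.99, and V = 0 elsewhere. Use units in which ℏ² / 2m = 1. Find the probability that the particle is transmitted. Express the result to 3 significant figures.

E < V₀: inside the barrier ψ ∝ e^{±κx} with κ = √(2m(V₀ − E))/ℏ = 2.017.
κa = 4.015, sinh(κa) = 27.69.
Matching ψ, ψ′ at both faces gives T = [1 + V₀² sinh²(κa) / (4E(V₀ − E))]⁻¹ = 1/874.9 = 0.00114.

T = 0.00114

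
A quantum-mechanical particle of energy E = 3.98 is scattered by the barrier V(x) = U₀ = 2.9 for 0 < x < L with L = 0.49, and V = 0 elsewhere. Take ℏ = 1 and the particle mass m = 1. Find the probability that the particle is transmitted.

T = 0.825

E > U₀: inside the barrier k₂ = √(2m(E − U₀))/ℏ = 1.470, k₂L = 0.7201.
Matching at both interfaces gives T⁻¹ = 1 + U₀² sin²(k₂L) / [4E(E − U₀)] = 1.213, hence T = 0.825.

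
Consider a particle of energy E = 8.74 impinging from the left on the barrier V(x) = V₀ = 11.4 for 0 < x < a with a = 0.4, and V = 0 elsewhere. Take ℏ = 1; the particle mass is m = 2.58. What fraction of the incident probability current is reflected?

E < V₀: inside the barrier ψ ∝ e^{±κx} with κ = √(2m(V₀ − E))/ℏ = 3.705.
κa = 1.482, sinh(κa) = 2.087.
The exact tunnelling result is T⁻¹ = 1 + V₀² sinh²(κa) / [4E(V₀ − E)] = 7.088, so T = 0.141.
R = 1 − T = 0.859.

R = 0.859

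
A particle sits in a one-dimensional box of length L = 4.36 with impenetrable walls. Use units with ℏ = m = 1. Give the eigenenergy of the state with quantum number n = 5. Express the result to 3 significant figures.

E = 6.49

The infinite-well eigenfunctions ψ_n = √(2/L) sin(nπx/L) vanish at both walls, giving E_n = n²π²ℏ²/(2mL²).
E_5 = 5² × π² / (2 × 1 × 4.36²) = 6.490.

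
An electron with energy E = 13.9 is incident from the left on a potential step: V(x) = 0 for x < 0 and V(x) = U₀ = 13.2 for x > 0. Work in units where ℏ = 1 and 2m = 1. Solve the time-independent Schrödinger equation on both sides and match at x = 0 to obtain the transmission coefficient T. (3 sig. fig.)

On each side the TISE gives plane waves with k = √(2m(E − V))/ℏ: k₁ = √(2·½·13.9) = 3.728, k₂ = √(2·½·0.7) = 0.8367.
Matching ψ and ψ′ at x = 0 gives r = (k₁ − k₂)/(k₁ + k₂), so R = r² = 0.4012 and T = 1 − R = 0.5988.

T = 0.599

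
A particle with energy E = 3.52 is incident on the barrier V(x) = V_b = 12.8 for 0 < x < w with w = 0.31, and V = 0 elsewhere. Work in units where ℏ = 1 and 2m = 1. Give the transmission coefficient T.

T = 0.401

Since E < V_b the interior solution is evanescent with decay constant κ = √(2m(V_b − E))/ℏ = 3.046.
κw = 0.9444, sinh(κw) = 1.091.
Matching ψ, ψ′ at both faces gives T = [1 + V_b² sinh²(κw) / (4E(V_b − E))]⁻¹ = 1/2.493 = 0.401.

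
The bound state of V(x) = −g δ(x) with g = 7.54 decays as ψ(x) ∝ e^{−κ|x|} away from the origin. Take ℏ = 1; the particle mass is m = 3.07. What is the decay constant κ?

Integrating the TISE across x = 0 gives the cusp condition ψ'(0⁺) − ψ'(0⁻) = −(2mg/ℏ²)ψ(0).
With ψ ∝ e^{−κ|x|} this yields −2κ = −2mg/ℏ², so κ = mg/ℏ² = 23.15.

κ = 23.1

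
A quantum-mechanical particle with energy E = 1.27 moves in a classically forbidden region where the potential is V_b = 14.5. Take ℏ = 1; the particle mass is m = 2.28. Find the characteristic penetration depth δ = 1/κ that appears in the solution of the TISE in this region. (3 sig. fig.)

Since E < V_b the TISE in this region is ψ'' = κ²ψ with κ = √(2m(V_b − E))/ℏ.
κ = √(2 × 2.28 × 13.23) = 7.767. The penetration depth is δ = 1/κ = 0.129.

δ = 0.129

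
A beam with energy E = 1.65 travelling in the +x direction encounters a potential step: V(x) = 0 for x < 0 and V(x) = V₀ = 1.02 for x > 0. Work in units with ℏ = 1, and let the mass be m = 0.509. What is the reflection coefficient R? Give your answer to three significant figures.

R = 0.0558

On each side the TISE gives plane waves with k = √(2m(E − V))/ℏ: k₁ = √(2·0.509·1.65) = 1.296, k₂ = √(2·0.509·0.63) = 0.8008.
Matching ψ and ψ′ at x = 0 gives r = (k₁ − k₂)/(k₁ + k₂), so R = r² = 0.05577 and T = 1 − R = 0.9442.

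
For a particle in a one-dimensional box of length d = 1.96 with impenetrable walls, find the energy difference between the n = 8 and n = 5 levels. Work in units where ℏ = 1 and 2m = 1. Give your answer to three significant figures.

ΔE = 100

E_n = n²π²ℏ²/(2md²), so ΔE = (8² − 5²) π²ℏ²/(2md²).
ΔE = 39 × π² / (2 × 0.5 × 1.96²) = 100.2.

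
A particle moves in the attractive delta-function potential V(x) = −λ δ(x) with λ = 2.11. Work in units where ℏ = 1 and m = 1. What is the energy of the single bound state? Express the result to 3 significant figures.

For x ≠ 0 the bound state is ψ ∝ e^{−κ|x|}; integrating the TISE across the delta gives the cusp condition 2κ = 2mλ/ℏ², so κ = 2.110.
Then E = −ℏ²κ²/(2m) = −mλ²/(2ℏ²) = -2.226.

E = -2.23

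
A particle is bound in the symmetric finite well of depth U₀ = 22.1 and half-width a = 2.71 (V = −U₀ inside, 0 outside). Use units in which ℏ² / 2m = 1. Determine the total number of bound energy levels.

Define the well-strength parameter z₀ = (a/ℏ)√(2mU₀) = 2.71 × √(2·0.5·22.1) = 12.74.
A new bound state (alternating even/odd) appears each time z₀ passes a multiple of π/2, so N = ⌊2z₀/π⌋ + 1 = ⌊8.110⌋ + 1 = 9.

N = 9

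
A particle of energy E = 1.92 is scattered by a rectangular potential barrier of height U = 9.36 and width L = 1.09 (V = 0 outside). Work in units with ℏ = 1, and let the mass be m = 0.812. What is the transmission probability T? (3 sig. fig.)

Since E < U the interior solution is evanescent with decay constant κ = √(2m(U − E))/ℏ = 3.476.
κL = 3.789, sinh(κL) = 22.09.
The exact tunnelling result is T⁻¹ = 1 + U² sinh²(κL) / [4E(U − E)] = 749.3, so T = 0.00133.

T = 0.00133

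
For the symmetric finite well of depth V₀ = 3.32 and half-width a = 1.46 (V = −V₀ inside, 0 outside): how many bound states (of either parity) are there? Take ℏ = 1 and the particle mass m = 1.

N = 3

The dimensionless depth is z₀ = a√(2mV₀)/ℏ = 1.46 × √(6.640) = 3.762.
A new bound state (alternating even/odd) appears each time z₀ passes a multiple of π/2, so N = ⌊2z₀/π⌋ + 1 = ⌊2.395⌋ + 1 = 3.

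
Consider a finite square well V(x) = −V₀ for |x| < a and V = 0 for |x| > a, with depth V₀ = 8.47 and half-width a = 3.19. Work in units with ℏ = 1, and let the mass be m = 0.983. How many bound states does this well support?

N = 9

Define the well-strength parameter z₀ = (a/ℏ)√(2mV₀) = 3.19 × √(2·0.983·8.47) = 13.02.
The even/odd transcendental equations gain one root per π/2 in z₀, giving N = 1 + ⌊2z₀/π⌋ = 1 + ⌊8.287⌋ = 9.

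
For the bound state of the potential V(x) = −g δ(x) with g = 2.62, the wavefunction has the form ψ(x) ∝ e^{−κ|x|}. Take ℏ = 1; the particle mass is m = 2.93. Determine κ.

κ = 7.68

Integrate −(ℏ²/2m)ψ'' − gδ(x)ψ = Eψ from −ε to +ε: the ψ'' term gives ψ'(0⁺) − ψ'(0⁻) and the δ term gives −(2mg/ℏ²)ψ(0).
With ψ ∝ e^{−κ|x|} this yields −2κ = −2mg/ℏ², so κ = mg/ℏ² = 7.677.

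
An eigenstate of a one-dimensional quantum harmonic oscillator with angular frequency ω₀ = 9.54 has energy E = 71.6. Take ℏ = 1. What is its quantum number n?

Invert E_n = (n + ½)ℏω₀: n = E/ℏω₀ − ½ = 7.005, so n = 7.

n = 7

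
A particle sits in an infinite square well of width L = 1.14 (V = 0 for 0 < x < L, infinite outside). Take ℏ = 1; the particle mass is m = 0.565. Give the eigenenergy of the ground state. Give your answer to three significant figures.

E = 6.72

Requiring ψ(0) = ψ(L) = 0 quantises k = nπ/L, hence E_n = ℏ²k²/2m = n²π²ℏ²/(2mL²).
E_1 = 1² × π² / (2 × 0.565 × 1.14²) = 6.721.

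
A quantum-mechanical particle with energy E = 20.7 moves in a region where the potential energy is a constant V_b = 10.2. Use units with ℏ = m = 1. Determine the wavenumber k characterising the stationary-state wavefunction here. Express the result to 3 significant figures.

k = 4.58

With E > V_b the solution is oscillatory, ψ ∝ e^{±ikx} with k = √(2m(E − V_b))/ℏ.
k = √(2 × 1 × 10.5) = 4.583.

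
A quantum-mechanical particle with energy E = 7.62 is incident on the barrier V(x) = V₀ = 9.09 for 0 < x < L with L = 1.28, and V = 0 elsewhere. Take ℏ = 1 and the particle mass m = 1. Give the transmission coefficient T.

T = 0.0269

Since E < V₀ the interior solution is evanescent with decay constant κ = √(2m(V₀ − E))/ℏ = 1.715.
κL = 2.195, sinh(κL) = 4.433.
The exact tunnelling result is T⁻¹ = 1 + V₀² sinh²(κL) / [4E(V₀ − E)] = 37.24, so T = 0.0269.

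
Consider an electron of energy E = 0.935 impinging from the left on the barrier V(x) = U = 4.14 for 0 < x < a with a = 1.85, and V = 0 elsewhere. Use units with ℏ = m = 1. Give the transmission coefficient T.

T = 0.000239

Since E < U the interior solution is evanescent with decay constant κ = √(2m(U − E))/ℏ = 2.532.
κa = 4.684, sinh(κa) = 54.09.
The exact tunnelling result is T⁻¹ = 1 + U² sinh²(κa) / [4E(U − E)] = 4184, so T = 0.000239.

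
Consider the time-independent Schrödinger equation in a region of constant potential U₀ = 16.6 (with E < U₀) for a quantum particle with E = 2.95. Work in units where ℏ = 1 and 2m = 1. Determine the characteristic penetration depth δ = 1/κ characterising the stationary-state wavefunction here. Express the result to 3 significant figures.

δ = 0.271

Since E < U₀ the TISE in this region is ψ'' = κ²ψ with κ = √(2m(U₀ − E))/ℏ.
κ = √(2 × 0.5 × 13.65) = 3.695. The penetration depth is δ = 1/κ = 0.271.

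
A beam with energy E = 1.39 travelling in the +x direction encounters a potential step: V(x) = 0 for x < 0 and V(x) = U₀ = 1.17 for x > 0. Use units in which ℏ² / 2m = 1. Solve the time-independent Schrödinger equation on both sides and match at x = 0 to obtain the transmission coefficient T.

The wavenumbers are k₁ = √(2mE)/ℏ = 1.179 on the left and k₂ = √(2m(E − U₀))/ℏ = 0.4690 on the right.
Matching ψ and ψ′ at x = 0 gives r = (k₁ − k₂)/(k₁ + k₂), so R = r² = 0.1856 and T = 1 − R = 0.8144.

T = 0.814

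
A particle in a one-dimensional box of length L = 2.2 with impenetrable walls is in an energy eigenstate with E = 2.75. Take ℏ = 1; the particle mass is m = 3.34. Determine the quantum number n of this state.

n = 3

For an infinite well E_n = n²π²ℏ²/(2mL²), so n = (L/πℏ)√(2mE).
n = (2.2/π) × √(2 × 3.34 × 2.75) = 3.001 → n = 3.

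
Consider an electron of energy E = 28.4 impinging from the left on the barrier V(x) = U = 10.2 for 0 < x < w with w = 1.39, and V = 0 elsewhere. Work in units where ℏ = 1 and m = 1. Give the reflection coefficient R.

E > U: inside the barrier k₂ = √(2m(E − U))/ℏ = 6.033, k₂w = 8.386.
T = [1 + U² sin²(k₂w) / (4E(E − U))]⁻¹ = 1/1.037 = 0.964.
R = 1 − T = 0.0360.

R = 0.0360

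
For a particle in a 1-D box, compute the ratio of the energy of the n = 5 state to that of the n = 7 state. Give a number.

0.510204

E_n = n²π²ℏ²/(2mL²) so the ratio is n₂²/n₁² = 25/49 = 0.510204.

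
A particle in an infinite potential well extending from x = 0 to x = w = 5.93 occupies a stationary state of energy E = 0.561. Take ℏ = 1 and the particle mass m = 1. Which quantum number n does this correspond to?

From E_n = n²π²ℏ²/(2mw²) invert to n = √(2mw²E)/(πℏ).
n = (5.93/π) × √(2 × 1 × 0.561) = 1.999 → n = 2.

n = 2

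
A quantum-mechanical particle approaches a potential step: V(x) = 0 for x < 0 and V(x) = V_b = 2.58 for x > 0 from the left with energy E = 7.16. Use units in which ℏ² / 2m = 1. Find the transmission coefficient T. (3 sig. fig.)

T = 0.988

The wavenumbers are k₁ = √(2mE)/ℏ = 2.676 on the left and k₂ = √(2m(E − V_b))/ℏ = 2.140 on the right.
Continuity of ψ and ψ′ at the step yields the reflection amplitude r = (k₁ − k₂)/(k₁ + k₂) = 0.1112; thus R = |r|² = 0.01237, T = 0.9876.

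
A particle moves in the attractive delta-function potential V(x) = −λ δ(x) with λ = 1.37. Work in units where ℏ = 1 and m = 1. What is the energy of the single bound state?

E = -0.938

For x ≠ 0 the bound state is ψ ∝ e^{−κ|x|}; integrating the TISE across the delta gives the cusp condition 2κ = 2mλ/ℏ², so κ = 1.370.
Then E = −ℏ²κ²/(2m) = −mλ²/(2ℏ²) = -0.9385.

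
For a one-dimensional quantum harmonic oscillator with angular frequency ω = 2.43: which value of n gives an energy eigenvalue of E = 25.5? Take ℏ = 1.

E_n = ℏω(n + ½) ⇒ n = E/(ℏω) − ½ = 25.5/2.43 − 0.5 = 9.994 → n = 10.

n = 10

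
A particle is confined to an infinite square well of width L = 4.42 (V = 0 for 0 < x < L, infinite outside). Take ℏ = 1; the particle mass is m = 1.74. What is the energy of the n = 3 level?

The infinite-well eigenfunctions ψ_n = √(2/L) sin(nπx/L) vanish at both walls, giving E_n = n²π²ℏ²/(2mL²).
E_3 = 3² × π² / (2 × 1.74 × 4.42²) = 1.307.

E = 1.31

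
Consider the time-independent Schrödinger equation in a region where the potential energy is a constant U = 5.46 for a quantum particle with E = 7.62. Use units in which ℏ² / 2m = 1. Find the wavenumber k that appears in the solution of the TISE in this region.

With E > U the solution is oscillatory, ψ ∝ e^{±ikx} with k = √(2m(E − U))/ℏ.
k = √(2 × 0.5 × 2.16) = 1.470.

k = 1.47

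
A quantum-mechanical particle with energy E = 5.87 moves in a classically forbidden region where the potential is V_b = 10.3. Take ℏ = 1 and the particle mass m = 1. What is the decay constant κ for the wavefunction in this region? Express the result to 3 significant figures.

κ = 2.98

Since E < V_b the TISE in this region is ψ'' = κ²ψ with κ = √(2m(V_b − E))/ℏ.
κ = √(2 × 1 × 4.43) = 2.977.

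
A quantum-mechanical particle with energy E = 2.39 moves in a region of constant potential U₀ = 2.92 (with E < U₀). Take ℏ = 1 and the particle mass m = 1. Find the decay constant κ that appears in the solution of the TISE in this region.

Since E < U₀ the TISE in this region is ψ'' = κ²ψ with κ = √(2m(U₀ − E))/ℏ.
κ = √(2 × 1 × 0.53) = 1.030.

κ = 1.03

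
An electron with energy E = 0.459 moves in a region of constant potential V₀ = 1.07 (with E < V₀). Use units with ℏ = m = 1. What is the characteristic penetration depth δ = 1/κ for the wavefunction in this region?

δ = 0.905

Since E < V₀ the TISE in this region is ψ'' = κ²ψ with κ = √(2m(V₀ − E))/ℏ.
κ = √(2 × 1 × 0.611) = 1.105. The penetration depth is δ = 1/κ = 0.905.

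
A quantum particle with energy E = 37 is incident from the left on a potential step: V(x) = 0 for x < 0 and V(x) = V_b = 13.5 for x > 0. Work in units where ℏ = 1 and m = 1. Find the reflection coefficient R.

R = 0.0128

The wavenumbers are k₁ = √(2mE)/ℏ = 8.602 on the left and k₂ = √(2m(E − V_b))/ℏ = 6.856 on the right.
Continuity of ψ and ψ′ at the step yields the reflection amplitude r = (k₁ − k₂)/(k₁ + k₂) = 0.1130; thus R = |r|² = 0.01277, T = 0.9872.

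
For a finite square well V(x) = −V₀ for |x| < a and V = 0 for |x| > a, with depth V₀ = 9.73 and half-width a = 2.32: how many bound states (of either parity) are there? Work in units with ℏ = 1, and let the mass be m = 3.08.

N = 12

Define the well-strength parameter z₀ = (a/ℏ)√(2mV₀) = 2.32 × √(2·3.08·9.73) = 17.96.
The even/odd transcendental equations gain one root per π/2 in z₀, giving N = 1 + ⌊2z₀/π⌋ = 1 + ⌊11.43⌋ = 12.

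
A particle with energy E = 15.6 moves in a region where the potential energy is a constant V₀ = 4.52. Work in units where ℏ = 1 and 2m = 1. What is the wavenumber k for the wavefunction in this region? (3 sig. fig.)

With E > V₀ the solution is oscillatory, ψ ∝ e^{±ikx} with k = √(2m(E − V₀))/ℏ.
k = √(2 × 0.5 × 11.08) = 3.329.

k = 3.33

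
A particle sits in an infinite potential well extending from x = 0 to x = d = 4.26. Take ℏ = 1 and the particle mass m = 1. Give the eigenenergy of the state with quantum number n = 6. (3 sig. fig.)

Requiring ψ(0) = ψ(d) = 0 quantises k = nπ/d, hence E_n = ℏ²k²/2m = n²π²ℏ²/(2md²).
E_6 = 6² × π² / (2 × 1 × 4.26²) = 9.789.

E = 9.79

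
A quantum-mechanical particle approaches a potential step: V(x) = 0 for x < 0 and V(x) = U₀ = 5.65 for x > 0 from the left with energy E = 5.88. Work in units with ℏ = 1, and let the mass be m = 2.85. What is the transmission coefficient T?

On each side the TISE gives plane waves with k = √(2m(E − V))/ℏ: k₁ = √(2·2.85·5.88) = 5.789, k₂ = √(2·2.85·0.23) = 1.145.
Matching ψ and ψ′ at x = 0 gives r = (k₁ − k₂)/(k₁ + k₂), so R = r² = 0.4486 and T = 1 − R = 0.5514.

T = 0.551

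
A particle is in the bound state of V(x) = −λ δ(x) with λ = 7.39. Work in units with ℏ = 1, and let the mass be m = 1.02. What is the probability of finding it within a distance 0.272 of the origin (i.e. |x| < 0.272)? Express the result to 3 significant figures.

The normalised bound state is ψ = √κ e^{−κ|x|} with κ = mλ/ℏ² = 7.538.
P(|x| < d) = ∫_{−d}^{d} κ e^{−2κ|x|} dx = 1 − e^{−2κd} = 1 − e^{−4.101} = 0.9834.

P = 0.983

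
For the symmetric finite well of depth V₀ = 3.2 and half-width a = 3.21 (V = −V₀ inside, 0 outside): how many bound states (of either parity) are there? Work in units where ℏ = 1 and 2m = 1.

N = 4

Define the well-strength parameter z₀ = (a/ℏ)√(2mV₀) = 3.21 × √(2·0.5·3.2) = 5.742.
The even/odd transcendental equations gain one root per π/2 in z₀, giving N = 1 + ⌊2z₀/π⌋ = 1 + ⌊3.656⌋ = 4.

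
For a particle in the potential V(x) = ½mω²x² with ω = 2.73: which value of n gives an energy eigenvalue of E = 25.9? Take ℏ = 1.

E_n = ℏω(n + ½) ⇒ n = E/(ℏω) − ½ = 25.9/2.73 − 0.5 = 8.987 → n = 9.

n = 9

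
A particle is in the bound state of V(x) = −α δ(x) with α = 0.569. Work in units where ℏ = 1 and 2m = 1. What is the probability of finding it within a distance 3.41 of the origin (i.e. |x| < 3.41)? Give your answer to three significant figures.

The normalised bound state is ψ = √κ e^{−κ|x|} with κ = mα/ℏ² = 0.2845.
P(|x| < d) = ∫_{−d}^{d} κ e^{−2κ|x|} dx = 1 − e^{−2κd} = 1 − e^{−1.940} = 0.8563.

P = 0.856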